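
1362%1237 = 125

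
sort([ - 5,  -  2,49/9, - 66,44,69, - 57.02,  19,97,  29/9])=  [ - 66, - 57.02,  -  5 , - 2,29/9,49/9,19,44, 69 , 97]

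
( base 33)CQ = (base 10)422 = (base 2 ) 110100110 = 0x1a6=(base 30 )e2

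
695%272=151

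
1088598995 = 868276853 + 220322142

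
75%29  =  17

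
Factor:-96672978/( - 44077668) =2^( -1) * 3^1 * 17^( - 1)*433^( - 1)*499^(-1) *5370721^1 = 16112163/7346278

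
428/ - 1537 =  - 428/1537=-0.28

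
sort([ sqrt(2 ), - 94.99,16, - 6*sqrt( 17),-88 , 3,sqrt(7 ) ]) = [ - 94.99, - 88, - 6*sqrt(17 ),sqrt(2),sqrt(7 ),3,16 ] 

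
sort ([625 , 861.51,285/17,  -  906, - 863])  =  [  -  906, - 863,285/17,625, 861.51 ] 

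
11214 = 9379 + 1835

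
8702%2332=1706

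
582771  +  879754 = 1462525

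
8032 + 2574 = 10606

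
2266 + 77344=79610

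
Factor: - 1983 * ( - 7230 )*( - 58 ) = -2^2*3^2*5^1*29^1*241^1*661^1 = - 831551220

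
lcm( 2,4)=4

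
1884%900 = 84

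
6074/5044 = 1 + 515/2522=1.20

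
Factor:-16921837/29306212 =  - 2^ ( - 2 )*13^ ( - 1 )*19^1 *89^1*211^( - 1) * 2671^ ( - 1 )*10007^1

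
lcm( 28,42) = 84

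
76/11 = 6 +10/11 = 6.91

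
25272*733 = 18524376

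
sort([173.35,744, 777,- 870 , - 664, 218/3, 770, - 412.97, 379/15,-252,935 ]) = [ - 870, - 664,-412.97 , - 252,379/15, 218/3,173.35 , 744, 770, 777,935 ] 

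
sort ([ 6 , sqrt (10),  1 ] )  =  [1,  sqrt( 10), 6]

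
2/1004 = 1/502 =0.00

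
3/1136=3/1136=0.00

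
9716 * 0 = 0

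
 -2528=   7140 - 9668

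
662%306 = 50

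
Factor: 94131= 3^2*10459^1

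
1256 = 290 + 966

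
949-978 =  - 29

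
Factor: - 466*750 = - 2^2*3^1*5^3*233^1 =- 349500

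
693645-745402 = -51757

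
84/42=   2 = 2.00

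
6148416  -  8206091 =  - 2057675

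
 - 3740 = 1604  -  5344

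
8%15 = 8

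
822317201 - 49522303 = 772794898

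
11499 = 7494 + 4005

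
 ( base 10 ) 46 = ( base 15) 31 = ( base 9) 51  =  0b101110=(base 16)2e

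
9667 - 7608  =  2059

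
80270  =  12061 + 68209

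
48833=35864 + 12969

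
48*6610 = 317280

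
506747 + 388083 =894830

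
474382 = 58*8179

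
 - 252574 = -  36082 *7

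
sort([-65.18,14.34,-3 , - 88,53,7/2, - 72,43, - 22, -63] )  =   [ - 88, - 72, - 65.18, - 63, - 22,  -  3,7/2,14.34,43,53] 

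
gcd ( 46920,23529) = 69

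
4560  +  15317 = 19877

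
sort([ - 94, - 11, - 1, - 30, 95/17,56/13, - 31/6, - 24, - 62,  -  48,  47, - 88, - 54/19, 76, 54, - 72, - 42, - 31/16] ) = [ - 94, - 88, - 72, - 62, - 48, - 42, - 30,  -  24,-11, - 31/6,-54/19, - 31/16, - 1, 56/13,95/17, 47, 54,76]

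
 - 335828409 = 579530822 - 915359231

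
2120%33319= 2120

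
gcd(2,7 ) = 1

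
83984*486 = 40816224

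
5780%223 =205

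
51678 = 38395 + 13283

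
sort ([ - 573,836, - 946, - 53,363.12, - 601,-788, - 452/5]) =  [ - 946, - 788, - 601, - 573, - 452/5, - 53,363.12, 836 ]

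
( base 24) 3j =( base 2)1011011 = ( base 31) 2T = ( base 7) 160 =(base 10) 91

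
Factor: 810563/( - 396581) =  - 13^1*62351^1*396581^( - 1 ) 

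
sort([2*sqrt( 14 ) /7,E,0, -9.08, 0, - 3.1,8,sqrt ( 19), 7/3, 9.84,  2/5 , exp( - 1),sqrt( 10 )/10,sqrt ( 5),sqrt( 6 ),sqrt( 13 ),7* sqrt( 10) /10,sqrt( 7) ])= [-9.08, - 3.1,0, 0, sqrt(  10)/10,exp( - 1), 2/5,2*sqrt(14 )/7, 7*sqrt( 10)/10,sqrt(5), 7/3,sqrt( 6),sqrt(7 ),E,sqrt( 13),sqrt(19 ), 8, 9.84 ] 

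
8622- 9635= - 1013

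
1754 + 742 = 2496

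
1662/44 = 37 + 17/22 = 37.77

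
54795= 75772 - 20977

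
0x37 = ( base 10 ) 55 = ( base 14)3d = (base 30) 1P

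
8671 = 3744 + 4927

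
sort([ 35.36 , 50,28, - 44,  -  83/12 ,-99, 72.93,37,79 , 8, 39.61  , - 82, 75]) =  [ - 99, - 82, - 44, - 83/12,8,  28,35.36, 37,39.61,50,72.93,75,  79]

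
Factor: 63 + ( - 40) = 23^1 = 23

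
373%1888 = 373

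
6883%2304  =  2275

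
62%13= 10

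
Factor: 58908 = 2^2*3^1*4909^1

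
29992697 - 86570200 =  - 56577503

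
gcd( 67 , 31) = 1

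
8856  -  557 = 8299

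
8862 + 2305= 11167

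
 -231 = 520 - 751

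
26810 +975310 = 1002120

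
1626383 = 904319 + 722064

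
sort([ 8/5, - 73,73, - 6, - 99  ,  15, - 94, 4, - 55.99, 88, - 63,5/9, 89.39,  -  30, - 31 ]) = [ - 99, - 94, - 73, - 63, - 55.99, - 31, - 30, - 6, 5/9, 8/5,4,15, 73, 88,  89.39 ]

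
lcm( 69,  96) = 2208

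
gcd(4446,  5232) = 6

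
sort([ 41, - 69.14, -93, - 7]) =[ - 93, - 69.14, - 7, 41 ] 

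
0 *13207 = 0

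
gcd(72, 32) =8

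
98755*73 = 7209115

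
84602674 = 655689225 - 571086551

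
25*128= 3200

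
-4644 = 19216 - 23860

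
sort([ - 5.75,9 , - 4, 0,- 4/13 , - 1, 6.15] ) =[ - 5.75, - 4 , - 1 , - 4/13,0, 6.15,  9]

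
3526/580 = 1763/290 = 6.08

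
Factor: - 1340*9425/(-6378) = 2^1*3^(- 1 )*5^3*13^1 *29^1 * 67^1*1063^( - 1) = 6314750/3189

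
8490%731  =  449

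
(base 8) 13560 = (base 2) 1011101110000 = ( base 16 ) 1770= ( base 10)6000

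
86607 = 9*9623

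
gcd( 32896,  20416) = 64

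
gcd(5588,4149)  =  1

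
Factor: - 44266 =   -  2^1*22133^1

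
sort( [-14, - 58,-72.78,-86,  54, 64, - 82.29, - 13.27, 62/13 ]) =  [ - 86, - 82.29 , - 72.78,-58, - 14,-13.27,62/13, 54, 64]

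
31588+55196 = 86784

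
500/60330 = 50/6033 = 0.01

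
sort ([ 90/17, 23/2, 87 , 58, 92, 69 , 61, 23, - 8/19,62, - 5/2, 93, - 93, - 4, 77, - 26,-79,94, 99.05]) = [-93, - 79, - 26, - 4, - 5/2, - 8/19,90/17, 23/2, 23, 58, 61,62, 69, 77,  87,92, 93,94 , 99.05 ]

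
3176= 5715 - 2539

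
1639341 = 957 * 1713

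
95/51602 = 95/51602 = 0.00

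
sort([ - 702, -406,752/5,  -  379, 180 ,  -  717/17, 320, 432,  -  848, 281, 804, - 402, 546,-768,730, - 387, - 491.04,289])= [ - 848,  -  768,-702, - 491.04, - 406, - 402, - 387,  -  379,-717/17, 752/5, 180, 281 , 289,320, 432, 546, 730,804]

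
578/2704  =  289/1352 = 0.21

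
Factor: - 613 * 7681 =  - 4708453  =  - 613^1*7681^1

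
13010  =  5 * 2602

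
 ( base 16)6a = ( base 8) 152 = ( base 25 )46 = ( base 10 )106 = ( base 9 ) 127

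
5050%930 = 400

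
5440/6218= 2720/3109=   0.87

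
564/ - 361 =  - 564/361 = - 1.56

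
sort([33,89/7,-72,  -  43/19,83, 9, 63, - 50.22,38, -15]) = [ - 72,  -  50.22, - 15, - 43/19,9, 89/7,33,  38,63 , 83 ]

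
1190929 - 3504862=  - 2313933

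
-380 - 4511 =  - 4891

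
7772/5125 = 7772/5125 =1.52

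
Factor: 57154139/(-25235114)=-2^( - 1 )*  7^2*1166411^1*12617557^( - 1 ) 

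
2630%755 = 365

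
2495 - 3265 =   -  770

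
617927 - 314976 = 302951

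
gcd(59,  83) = 1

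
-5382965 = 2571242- 7954207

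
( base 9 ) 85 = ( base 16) 4D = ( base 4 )1031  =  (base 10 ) 77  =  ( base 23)38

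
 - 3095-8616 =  - 11711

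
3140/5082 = 1570/2541 =0.62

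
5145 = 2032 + 3113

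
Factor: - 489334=- 2^1*244667^1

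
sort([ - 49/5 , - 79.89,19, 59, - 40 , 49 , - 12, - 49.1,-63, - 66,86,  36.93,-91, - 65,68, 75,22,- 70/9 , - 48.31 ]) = [ - 91,-79.89, - 66, - 65,-63, - 49.1,-48.31,-40, -12, - 49/5, - 70/9,19,22, 36.93,49, 59,68,75, 86]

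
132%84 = 48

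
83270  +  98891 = 182161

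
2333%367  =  131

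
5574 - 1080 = 4494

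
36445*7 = 255115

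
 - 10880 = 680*( - 16 ) 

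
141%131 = 10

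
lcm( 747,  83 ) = 747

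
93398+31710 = 125108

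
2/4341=2/4341 = 0.00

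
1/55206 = 1/55206 = 0.00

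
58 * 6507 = 377406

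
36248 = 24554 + 11694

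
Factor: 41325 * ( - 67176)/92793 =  - 2^3 *3^3 * 5^2*19^1*29^1*311^1 * 30931^(-1 ) = - 925349400/30931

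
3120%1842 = 1278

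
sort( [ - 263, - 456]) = [ - 456 , - 263 ] 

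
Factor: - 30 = - 2^1*3^1*5^1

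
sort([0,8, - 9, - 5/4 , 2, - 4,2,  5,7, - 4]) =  [ -9, - 4, - 4, -5/4 , 0,2,2, 5,7, 8]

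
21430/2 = 10715 =10715.00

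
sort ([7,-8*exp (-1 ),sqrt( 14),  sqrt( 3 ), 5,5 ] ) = [ - 8*exp( - 1 ), sqrt( 3 ),sqrt (14 ),5 , 5, 7] 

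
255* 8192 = 2088960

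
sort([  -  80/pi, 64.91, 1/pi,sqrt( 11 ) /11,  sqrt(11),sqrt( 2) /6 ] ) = [ - 80/pi,sqrt(2)/6, sqrt( 11)/11, 1/pi, sqrt(11),64.91 ]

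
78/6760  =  3/260 = 0.01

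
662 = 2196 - 1534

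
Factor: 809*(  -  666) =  - 538794 = - 2^1 * 3^2*37^1*809^1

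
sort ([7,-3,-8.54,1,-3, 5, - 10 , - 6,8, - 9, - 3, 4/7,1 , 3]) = [ - 10, - 9, - 8.54, - 6, - 3, - 3, - 3, 4/7, 1,  1,3,5, 7, 8]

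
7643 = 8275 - 632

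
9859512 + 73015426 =82874938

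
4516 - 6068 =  - 1552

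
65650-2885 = 62765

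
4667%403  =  234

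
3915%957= 87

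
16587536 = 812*20428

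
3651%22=21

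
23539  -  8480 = 15059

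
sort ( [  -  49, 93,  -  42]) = [ - 49, - 42  ,  93] 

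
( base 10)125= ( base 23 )5A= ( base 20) 65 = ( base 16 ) 7D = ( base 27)4H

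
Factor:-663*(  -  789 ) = 523107 = 3^2*13^1*17^1*263^1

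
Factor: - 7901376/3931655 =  - 2^6*3^1*5^( - 1)*13^( - 1)*5879^1* 8641^(-1 )  =  -1128768/561665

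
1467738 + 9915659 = 11383397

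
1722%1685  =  37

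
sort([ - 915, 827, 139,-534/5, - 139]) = [ - 915,-139, - 534/5  ,  139, 827]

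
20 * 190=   3800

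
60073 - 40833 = 19240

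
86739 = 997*87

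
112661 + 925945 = 1038606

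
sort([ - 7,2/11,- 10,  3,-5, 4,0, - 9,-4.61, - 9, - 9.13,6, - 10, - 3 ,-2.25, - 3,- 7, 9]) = [ - 10,  -  10,-9.13,-9, - 9, - 7, - 7, - 5,-4.61, - 3,-3,-2.25,0,2/11, 3, 4, 6,9 ]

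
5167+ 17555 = 22722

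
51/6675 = 17/2225 = 0.01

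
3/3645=1/1215 = 0.00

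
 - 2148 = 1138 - 3286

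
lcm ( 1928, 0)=0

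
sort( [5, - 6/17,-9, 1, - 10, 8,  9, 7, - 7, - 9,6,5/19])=[ -10, - 9,-9, - 7, - 6/17,5/19, 1, 5,6, 7, 8, 9 ] 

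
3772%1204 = 160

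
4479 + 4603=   9082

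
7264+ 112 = 7376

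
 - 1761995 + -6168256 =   -  7930251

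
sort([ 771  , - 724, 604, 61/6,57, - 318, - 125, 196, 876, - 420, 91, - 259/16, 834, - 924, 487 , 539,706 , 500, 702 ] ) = [ - 924,-724,-420, - 318, - 125 , - 259/16 , 61/6,57,91,  196, 487,  500,539 , 604,702, 706 , 771,834,876 ]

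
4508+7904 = 12412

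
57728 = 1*57728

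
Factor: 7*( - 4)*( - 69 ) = 2^2  *3^1 * 7^1*23^1=1932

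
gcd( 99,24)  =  3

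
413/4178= 413/4178 = 0.10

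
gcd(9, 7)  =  1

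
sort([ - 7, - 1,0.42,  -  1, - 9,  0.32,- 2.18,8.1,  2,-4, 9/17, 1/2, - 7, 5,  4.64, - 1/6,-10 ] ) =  [ - 10, - 9 , - 7, - 7, - 4, - 2.18  , - 1 , - 1, - 1/6, 0.32,  0.42, 1/2,9/17, 2,4.64, 5, 8.1] 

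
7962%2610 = 132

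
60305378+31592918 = 91898296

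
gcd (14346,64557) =7173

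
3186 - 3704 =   -  518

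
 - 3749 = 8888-12637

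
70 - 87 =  - 17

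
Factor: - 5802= - 2^1*3^1*967^1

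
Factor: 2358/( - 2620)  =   - 2^( - 1)*3^2*5^( - 1) = - 9/10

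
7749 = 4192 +3557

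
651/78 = 217/26 = 8.35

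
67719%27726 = 12267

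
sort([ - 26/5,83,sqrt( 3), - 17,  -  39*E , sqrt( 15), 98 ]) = [ - 39*E, - 17,- 26/5, sqrt(  3), sqrt (15), 83,98 ]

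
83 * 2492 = 206836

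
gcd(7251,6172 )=1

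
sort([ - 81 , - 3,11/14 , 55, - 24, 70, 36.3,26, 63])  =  [ - 81,- 24, - 3,11/14,26,36.3,  55,  63 , 70] 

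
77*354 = 27258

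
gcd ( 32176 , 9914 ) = 2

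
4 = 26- 22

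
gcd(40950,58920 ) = 30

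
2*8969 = 17938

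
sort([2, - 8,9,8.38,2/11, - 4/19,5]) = [ - 8,-4/19, 2/11,2,5,8.38 , 9]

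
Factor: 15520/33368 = 2^2*5^1*43^( - 1 ) =20/43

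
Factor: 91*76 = 2^2*7^1 * 13^1*19^1= 6916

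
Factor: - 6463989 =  - 3^3* 7^1*23^1*1487^1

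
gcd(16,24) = 8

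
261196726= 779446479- 518249753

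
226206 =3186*71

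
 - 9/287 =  -1 + 278/287 = -0.03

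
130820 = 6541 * 20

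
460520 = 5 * 92104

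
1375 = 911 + 464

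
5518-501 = 5017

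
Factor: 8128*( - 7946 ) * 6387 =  - 412504957056 = - 2^7*3^1*29^1*127^1*137^1 * 2129^1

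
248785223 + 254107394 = 502892617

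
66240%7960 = 2560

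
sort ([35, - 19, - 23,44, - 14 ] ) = [ - 23,- 19,-14, 35, 44 ] 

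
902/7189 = 902/7189 = 0.13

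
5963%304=187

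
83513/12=6959 + 5/12 = 6959.42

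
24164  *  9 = 217476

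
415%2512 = 415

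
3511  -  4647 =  - 1136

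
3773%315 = 308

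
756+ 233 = 989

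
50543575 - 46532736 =4010839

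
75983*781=59342723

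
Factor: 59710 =2^1*5^1*7^1*853^1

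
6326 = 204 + 6122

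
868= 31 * 28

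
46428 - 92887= - 46459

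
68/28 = 2 +3/7 = 2.43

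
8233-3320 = 4913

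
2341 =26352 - 24011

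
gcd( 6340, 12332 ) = 4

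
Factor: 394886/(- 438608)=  - 2^( - 3)*79^( - 1)  *  569^1 = -  569/632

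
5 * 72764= 363820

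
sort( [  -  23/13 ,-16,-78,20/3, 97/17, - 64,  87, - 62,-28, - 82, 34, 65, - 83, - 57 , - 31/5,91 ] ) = [ - 83,-82,-78,  -  64, - 62, - 57, - 28,-16,  -  31/5,-23/13,  97/17, 20/3,34  ,  65,87, 91]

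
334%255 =79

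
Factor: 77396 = 2^2 * 11^1 * 1759^1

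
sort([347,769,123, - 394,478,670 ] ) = [ - 394,123,347,478,  670, 769 ]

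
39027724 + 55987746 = 95015470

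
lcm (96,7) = 672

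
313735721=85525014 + 228210707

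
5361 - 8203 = - 2842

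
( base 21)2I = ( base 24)2c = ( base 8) 74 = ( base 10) 60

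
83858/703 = 119+201/703=119.29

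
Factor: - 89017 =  - 89017^1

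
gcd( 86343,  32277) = 3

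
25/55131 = 25/55131  =  0.00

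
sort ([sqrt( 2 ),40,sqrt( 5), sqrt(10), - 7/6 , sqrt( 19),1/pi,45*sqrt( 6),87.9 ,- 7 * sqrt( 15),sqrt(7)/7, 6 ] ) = [ - 7*sqrt( 15), - 7/6,1/pi,sqrt ( 7)/7 , sqrt(2 ) , sqrt(5),  sqrt( 10),  sqrt(19),6,40,87.9 , 45*sqrt (6 )] 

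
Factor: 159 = 3^1 * 53^1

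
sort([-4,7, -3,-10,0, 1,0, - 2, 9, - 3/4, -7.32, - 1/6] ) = [ - 10, - 7.32, - 4, - 3, - 2, - 3/4, - 1/6, 0, 0,1, 7,9]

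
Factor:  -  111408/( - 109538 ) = 2^3 * 3^1*13^( - 1)*211^1*383^( - 1) = 5064/4979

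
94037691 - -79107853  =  173145544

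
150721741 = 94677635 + 56044106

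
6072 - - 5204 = 11276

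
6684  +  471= 7155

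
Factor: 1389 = 3^1*463^1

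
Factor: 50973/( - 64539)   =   - 3^( - 1)*13^1 * 71^( - 1)*  101^( - 1)*1307^1= -16991/21513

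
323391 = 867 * 373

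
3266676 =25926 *126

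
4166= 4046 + 120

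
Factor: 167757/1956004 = 2^( - 2 )*3^1*199^1*281^1*489001^( - 1)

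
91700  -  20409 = 71291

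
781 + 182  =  963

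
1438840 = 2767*520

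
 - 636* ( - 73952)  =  47033472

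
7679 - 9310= - 1631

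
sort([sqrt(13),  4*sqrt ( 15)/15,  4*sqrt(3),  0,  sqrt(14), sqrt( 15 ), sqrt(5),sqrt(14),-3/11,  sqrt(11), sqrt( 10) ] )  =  [-3/11,0,  4*sqrt(15 ) /15, sqrt(5 ), sqrt(10),  sqrt( 11),sqrt(13), sqrt(14), sqrt (14),sqrt(15),4 * sqrt( 3)] 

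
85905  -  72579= 13326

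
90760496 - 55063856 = 35696640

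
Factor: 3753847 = 29^1*129443^1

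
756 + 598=1354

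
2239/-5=-448 + 1/5 =-  447.80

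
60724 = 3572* 17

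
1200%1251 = 1200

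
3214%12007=3214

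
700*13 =9100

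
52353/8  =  6544 + 1/8 = 6544.12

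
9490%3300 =2890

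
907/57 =907/57 = 15.91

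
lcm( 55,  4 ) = 220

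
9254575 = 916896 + 8337679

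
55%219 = 55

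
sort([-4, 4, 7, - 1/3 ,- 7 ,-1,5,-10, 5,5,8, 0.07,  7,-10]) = [-10,-10, - 7 , - 4,-1,-1/3, 0.07,4 , 5,5, 5,7 , 7,8]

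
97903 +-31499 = 66404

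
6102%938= 474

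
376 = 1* 376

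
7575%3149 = 1277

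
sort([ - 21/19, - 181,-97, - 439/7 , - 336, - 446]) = [  -  446 , - 336 , - 181, - 97, - 439/7, - 21/19] 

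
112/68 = 1  +  11/17 =1.65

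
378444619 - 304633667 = 73810952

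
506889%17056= 12265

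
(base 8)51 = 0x29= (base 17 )27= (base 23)1i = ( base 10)41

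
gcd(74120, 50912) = 8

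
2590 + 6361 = 8951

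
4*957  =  3828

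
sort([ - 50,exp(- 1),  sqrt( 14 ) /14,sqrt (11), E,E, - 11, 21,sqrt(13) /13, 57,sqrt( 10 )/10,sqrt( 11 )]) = [ - 50, - 11,sqrt( 14 )/14,sqrt( 13 )/13,sqrt(10)/10,exp ( -1),E , E, sqrt(11),sqrt( 11), 21,57 ] 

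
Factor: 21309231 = 3^1*7103077^1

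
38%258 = 38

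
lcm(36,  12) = 36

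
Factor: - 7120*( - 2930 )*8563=2^5 * 5^2 * 89^1 * 293^1*8563^1 = 178637880800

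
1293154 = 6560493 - 5267339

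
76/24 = 3 + 1/6=3.17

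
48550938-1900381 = 46650557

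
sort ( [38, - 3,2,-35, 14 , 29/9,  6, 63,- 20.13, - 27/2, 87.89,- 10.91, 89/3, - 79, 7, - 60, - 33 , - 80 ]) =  [ - 80, - 79, - 60, - 35, -33,- 20.13, - 27/2, -10.91, - 3,  2,29/9,6, 7, 14, 89/3, 38, 63, 87.89 ]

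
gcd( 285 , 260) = 5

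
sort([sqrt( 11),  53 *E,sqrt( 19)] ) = [sqrt( 11 ), sqrt( 19), 53*E] 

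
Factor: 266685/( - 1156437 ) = -88895/385479 = - 3^(  -  4 ) *5^1*23^1*773^1*4759^( - 1 ) 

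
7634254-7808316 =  - 174062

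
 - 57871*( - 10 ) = 578710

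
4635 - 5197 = -562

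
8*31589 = 252712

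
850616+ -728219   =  122397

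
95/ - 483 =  -95/483 = - 0.20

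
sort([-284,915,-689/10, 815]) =[ - 284, - 689/10, 815, 915 ]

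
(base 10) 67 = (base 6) 151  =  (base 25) 2h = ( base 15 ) 47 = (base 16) 43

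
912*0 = 0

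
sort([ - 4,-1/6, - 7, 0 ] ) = [  -  7 ,-4, - 1/6,0] 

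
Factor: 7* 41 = 7^1*41^1 = 287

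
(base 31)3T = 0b1111010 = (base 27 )4E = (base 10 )122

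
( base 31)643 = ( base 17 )136b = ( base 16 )1705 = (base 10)5893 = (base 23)B35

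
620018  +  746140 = 1366158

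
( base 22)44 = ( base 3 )10102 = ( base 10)92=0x5c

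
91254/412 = 45627/206 =221.49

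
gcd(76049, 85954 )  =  1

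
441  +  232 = 673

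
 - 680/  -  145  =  4 + 20/29 = 4.69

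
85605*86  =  7362030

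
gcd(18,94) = 2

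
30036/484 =62 + 7/121 = 62.06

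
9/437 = 9/437 = 0.02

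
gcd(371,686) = 7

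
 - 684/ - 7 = 97 + 5/7 = 97.71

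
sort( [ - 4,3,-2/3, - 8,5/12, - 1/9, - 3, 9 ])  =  [-8, - 4,-3, - 2/3, - 1/9,5/12, 3, 9]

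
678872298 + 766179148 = 1445051446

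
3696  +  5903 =9599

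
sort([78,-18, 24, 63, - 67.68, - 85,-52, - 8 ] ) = [ -85, - 67.68, - 52, - 18, - 8,24,63,78 ] 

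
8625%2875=0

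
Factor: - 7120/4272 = - 3^( - 1 )*5^1 = - 5/3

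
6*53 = 318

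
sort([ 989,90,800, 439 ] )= [ 90,439, 800,989]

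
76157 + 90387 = 166544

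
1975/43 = 45+40/43 = 45.93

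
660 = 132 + 528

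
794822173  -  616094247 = 178727926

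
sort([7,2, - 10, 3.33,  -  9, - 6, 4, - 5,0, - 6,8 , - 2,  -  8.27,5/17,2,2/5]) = [ - 10,-9,- 8.27, -6, - 6,-5, - 2,0, 5/17,2/5, 2,2,3.33,4, 7,  8] 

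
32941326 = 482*68343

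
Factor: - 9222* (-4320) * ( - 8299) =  - 2^6 * 3^4*5^1*29^1* 43^1* 53^1*193^1 = - 330624192960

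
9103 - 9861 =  - 758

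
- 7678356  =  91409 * ( - 84)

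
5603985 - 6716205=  - 1112220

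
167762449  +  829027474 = 996789923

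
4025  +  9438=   13463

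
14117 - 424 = 13693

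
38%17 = 4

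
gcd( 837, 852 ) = 3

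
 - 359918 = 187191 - 547109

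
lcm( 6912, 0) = 0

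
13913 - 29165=-15252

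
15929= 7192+8737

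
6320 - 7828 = -1508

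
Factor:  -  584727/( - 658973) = 3^1*7^(-1 )*11^1*13^1 *23^( - 1 ) * 29^1*47^1*4093^ ( - 1) 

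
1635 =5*327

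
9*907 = 8163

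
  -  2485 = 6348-8833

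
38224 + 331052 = 369276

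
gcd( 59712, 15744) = 192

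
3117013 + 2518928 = 5635941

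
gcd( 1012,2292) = 4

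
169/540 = 169/540=   0.31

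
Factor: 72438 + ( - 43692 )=2^1*3^2*1597^1  =  28746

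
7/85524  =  7/85524 = 0.00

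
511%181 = 149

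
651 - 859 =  - 208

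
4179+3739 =7918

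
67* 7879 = 527893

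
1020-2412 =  -1392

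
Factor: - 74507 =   -  74507^1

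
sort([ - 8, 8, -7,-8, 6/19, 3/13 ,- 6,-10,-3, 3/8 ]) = [ - 10, - 8 , - 8,  -  7, - 6, - 3, 3/13, 6/19,3/8, 8 ]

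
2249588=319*7052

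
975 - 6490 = - 5515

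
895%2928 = 895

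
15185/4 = 3796 + 1/4 = 3796.25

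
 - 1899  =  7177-9076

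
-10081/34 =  - 593/2  =  - 296.50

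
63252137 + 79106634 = 142358771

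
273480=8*34185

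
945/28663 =945/28663  =  0.03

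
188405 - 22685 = 165720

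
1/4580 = 1/4580=0.00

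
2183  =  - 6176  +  8359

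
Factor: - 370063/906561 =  - 3^( - 2) * 19^1*263^ ( - 1)*383^( - 1) * 19477^1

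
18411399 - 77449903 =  - 59038504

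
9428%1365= 1238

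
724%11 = 9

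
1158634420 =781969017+376665403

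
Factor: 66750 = 2^1 * 3^1*5^3*89^1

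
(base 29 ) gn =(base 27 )I1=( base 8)747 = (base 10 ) 487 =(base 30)G7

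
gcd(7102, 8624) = 2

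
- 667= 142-809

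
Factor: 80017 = 7^2*23^1*71^1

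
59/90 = 59/90 = 0.66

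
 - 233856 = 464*(-504) 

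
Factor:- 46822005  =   - 3^2*5^1*1040489^1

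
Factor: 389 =389^1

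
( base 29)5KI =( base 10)4803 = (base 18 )EEF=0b1001011000011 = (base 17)GA9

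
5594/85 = 5594/85 = 65.81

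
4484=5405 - 921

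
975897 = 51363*19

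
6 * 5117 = 30702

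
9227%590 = 377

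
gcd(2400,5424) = 48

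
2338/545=4+158/545= 4.29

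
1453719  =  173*8403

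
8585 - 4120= 4465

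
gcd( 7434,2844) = 18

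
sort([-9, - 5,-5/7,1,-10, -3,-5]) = [ -10,-9, - 5, - 5,-3,-5/7, 1] 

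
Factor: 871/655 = 5^( - 1)*13^1 * 67^1*131^(-1)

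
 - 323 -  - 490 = 167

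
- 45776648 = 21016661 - 66793309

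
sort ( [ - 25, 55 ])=[  -  25 , 55] 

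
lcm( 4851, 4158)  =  29106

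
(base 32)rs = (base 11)741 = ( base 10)892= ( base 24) 1d4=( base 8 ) 1574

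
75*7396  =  554700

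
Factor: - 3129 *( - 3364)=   2^2* 3^1*7^1*29^2*149^1 = 10525956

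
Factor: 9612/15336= 89/142 = 2^( - 1)*71^( - 1)*89^1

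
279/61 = 4+35/61=4.57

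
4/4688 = 1/1172 = 0.00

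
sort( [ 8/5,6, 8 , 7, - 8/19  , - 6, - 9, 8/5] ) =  [ - 9, -6, - 8/19, 8/5, 8/5 , 6, 7, 8] 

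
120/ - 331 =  - 120/331  =  - 0.36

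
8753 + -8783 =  - 30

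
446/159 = 446/159 = 2.81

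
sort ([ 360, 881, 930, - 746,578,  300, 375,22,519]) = [ -746,22,300, 360,375, 519,578,881, 930] 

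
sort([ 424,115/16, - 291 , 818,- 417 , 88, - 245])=[ - 417, - 291 , - 245,115/16, 88, 424, 818]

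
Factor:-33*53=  -1749 = -3^1*11^1* 53^1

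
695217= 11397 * 61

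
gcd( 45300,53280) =60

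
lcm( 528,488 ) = 32208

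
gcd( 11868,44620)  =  92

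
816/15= 272/5 = 54.40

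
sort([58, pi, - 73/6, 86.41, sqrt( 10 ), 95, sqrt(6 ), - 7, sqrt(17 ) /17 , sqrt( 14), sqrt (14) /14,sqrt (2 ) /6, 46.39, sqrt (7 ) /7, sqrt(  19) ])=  [ - 73/6, - 7, sqrt(2 ) /6, sqrt(17 )/17,sqrt(14 ) /14, sqrt (7 ) /7,sqrt( 6 ),pi,sqrt ( 10), sqrt( 14),  sqrt( 19), 46.39,58,86.41, 95 ] 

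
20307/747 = 6769/249 =27.18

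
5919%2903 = 113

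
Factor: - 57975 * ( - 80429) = 3^1*5^2*773^1*80429^1 = 4662871275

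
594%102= 84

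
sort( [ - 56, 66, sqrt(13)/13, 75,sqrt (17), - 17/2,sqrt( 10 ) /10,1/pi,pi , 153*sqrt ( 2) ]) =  [ - 56, - 17/2,sqrt( 13)/13, sqrt(10)/10,1/pi,  pi,sqrt( 17), 66, 75,153*sqrt( 2) ]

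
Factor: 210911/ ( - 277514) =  - 2^(- 1 )*19^ ( - 1)*67^(-1)* 109^( - 1)*210911^1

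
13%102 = 13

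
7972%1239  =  538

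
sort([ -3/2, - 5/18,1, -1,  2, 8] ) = [ - 3/2 , - 1, - 5/18,1, 2, 8] 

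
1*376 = 376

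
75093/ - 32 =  - 2347 + 11/32 = - 2346.66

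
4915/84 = 58 + 43/84 = 58.51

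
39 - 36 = 3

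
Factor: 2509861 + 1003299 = 2^3*5^1*7^1*12547^1 = 3513160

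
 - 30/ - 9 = 3 + 1/3 = 3.33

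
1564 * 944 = 1476416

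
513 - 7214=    - 6701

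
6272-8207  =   - 1935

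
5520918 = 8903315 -3382397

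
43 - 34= 9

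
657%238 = 181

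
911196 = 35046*26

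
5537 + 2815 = 8352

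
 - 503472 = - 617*816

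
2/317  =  2/317 = 0.01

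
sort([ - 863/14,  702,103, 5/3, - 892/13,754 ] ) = [ - 892/13, - 863/14, 5/3, 103,  702,754 ]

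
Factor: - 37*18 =-2^1*3^2*37^1 = -666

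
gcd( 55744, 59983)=1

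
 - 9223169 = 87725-9310894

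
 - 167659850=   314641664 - 482301514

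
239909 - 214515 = 25394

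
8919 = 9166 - 247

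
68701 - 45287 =23414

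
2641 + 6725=9366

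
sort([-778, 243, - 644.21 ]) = [-778, - 644.21,243]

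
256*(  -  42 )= - 10752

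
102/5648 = 51/2824=0.02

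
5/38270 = 1/7654  =  0.00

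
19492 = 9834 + 9658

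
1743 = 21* 83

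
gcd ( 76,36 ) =4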